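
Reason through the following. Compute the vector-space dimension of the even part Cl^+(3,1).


Even subalgebra dimension = 2^(n-1)
n = 3 + 1 = 4
2^(4 - 1) = 2^3 = 8
Verification: sum of C(4,k) for even k = 1 + 6 + 1 = 8
Result = 8


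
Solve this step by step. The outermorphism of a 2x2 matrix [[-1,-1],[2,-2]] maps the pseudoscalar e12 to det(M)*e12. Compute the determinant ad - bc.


The outermorphism of a linear map f sends e1^e2 to f(e1)^f(e2).
f(e1) = -1*e1 + 2*e2
f(e2) = -1*e1 - 2*e2
f(e1) ^ f(e2) = (-1*e1 + 2*e2) ^ (-1*e1 - 2*e2)
= (-1)*(-2)*e12 + 2*(-1)*e21
= (2 - (-2))*e12
= 4*e12
Coefficient = 4


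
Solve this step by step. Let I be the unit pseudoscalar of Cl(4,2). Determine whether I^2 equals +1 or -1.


The pseudoscalar I = e1...e_n (product of all n generators) of Cl(p,q) satisfies I^2 = (-1)^(q + n(n-1)/2).
p = 4, q = 2, n = p + q = 6
n(n-1)/2 = 6 * 5 / 2 = 15
Exponent = q + n(n-1)/2 = 2 + 15 = 17
I^2 = (-1)^17 = -1


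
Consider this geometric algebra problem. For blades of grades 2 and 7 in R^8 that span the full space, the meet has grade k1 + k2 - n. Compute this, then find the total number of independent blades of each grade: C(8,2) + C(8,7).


Meet grade = grade(A) + grade(B) - n
= 2 + 7 - 8 = 1
C(8,2) = 28
C(8,7) = 8
dim_A + dim_B = 28 + 8 = 36


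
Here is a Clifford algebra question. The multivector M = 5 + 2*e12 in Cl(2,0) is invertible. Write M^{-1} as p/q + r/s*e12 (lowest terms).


M = 5 + 2*e12, where e12^2 = -1.
Since M commutes with its reverse ~M = a - b*e12, M * ~M = a^2 - b^2*e12^2 = a^2 + b^2.
So M^{-1} = ~M / (a^2 + b^2) = (a - b*e12)/(a^2 + b^2).
a^2 + b^2 = 25 + 4 = 29
Scalar part = 5/29 = 5/29
Bivector coeff = -2/29 = -2/29
M^{-1} = 5/29 - 2/29*e12


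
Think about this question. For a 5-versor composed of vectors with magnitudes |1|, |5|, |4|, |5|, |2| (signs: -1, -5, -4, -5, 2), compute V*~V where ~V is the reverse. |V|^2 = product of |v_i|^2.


Each vector v_i has |v_i|^2 = s_i^2
Squared scales: (-1)^2 = 1, (-5)^2 = 25, (-4)^2 = 16, (-5)^2 = 25, 2^2 = 4
|V|^2 = 1 * 25 * 16 * 25 * 4
= 40000


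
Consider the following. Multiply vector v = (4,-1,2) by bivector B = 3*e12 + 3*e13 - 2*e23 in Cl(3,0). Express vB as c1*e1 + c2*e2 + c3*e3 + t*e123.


vB has grade-1 (vector) and grade-3 (trivector) parts: vB = (v _| B) + (v ^ B).
Vector part <vB>_1:
  e1: -v2*b12 - v3*b13 = -(-1)*(3) - (2)*(3) = -3
  e2: v1*b12 - v3*b23 = (4)*(3) - (2)*(-2) = 16
  e3: v1*b13 + v2*b23 = (4)*(3) + (-1)*(-2) = 14
Trivector part <vB>_3:
  e123: v1*b23 - v2*b13 + v3*b12 = (4)*(-2) - (-1)*(3) + (2)*(3) = 1
vB = -3*e1 + 16*e2 + 14*e3 + 1*e123


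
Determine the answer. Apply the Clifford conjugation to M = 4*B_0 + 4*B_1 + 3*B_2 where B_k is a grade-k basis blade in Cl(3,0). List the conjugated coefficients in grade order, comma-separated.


Clifford conjugate sign for grade k: (-1)^(k(k+1)/2)
Grade 0: (-1)^(0*1/2) = (-1)^0 = 1, coeff 4 -> 4
Grade 1: (-1)^(1*2/2) = (-1)^1 = -1, coeff 4 -> -4
Grade 2: (-1)^(2*3/2) = (-1)^3 = -1, coeff 3 -> -3
Conjugated coefficients: 4, -4, -3


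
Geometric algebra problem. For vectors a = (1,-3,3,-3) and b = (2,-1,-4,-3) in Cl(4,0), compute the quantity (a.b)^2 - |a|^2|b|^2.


a . b = 1*2 + (-3)*(-1) + 3*(-4) + (-3)*(-3)
= 2 + 3 + (-12) + 9 = 2
|a|^2 = 1^2 + (-3)^2 + 3^2 + (-3)^2 = 28
|b|^2 = 2^2 + (-1)^2 + (-4)^2 + (-3)^2 = 30
(a.b)^2 = 2^2 = 4
|a|^2 * |b|^2 = 28 * 30 = 840
Result = 4 - 840 = -836


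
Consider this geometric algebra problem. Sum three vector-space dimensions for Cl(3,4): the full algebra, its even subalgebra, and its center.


n = 3 + 4 = 7
Total dim = 2^7 = 128
Even subalgebra dim = 2^6 = 64
n is odd, so center dim = 2
Sum = 128 + 64 + 2 = 194


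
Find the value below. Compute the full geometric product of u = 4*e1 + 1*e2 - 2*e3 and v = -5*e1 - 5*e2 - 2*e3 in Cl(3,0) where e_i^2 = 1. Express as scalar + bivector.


In Cl(3,0): e_i^2 = 1, e_ie_j = -e_je_i for i != j.
Scalar part = u . v = 4*(-5) + 1*(-5) + (-2)*(-2)
= -20 + (-5) + 4 = -21
e12 coeff = 4*(-5) - 1*(-5) = -20 - (-5) = -15
e13 coeff = 4*(-2) - (-2)*(-5) = -8 - 10 = -18
e23 coeff = 1*(-2) - (-2)*(-5) = -2 - 10 = -12
uv = -21 - 15*e12 - 18*e13 - 12*e23


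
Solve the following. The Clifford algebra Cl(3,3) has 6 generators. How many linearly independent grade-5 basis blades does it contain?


Number of grade-k basis blades in Cl(p,q) with n = p + q is C(n, k).
n = 3 + 3 = 6
C(6, 5) = 6! / (5! * 1!)
= 720 / (120 * 1)
= 6


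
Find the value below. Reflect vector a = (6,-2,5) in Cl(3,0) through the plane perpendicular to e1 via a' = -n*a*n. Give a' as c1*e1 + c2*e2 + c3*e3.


Reflection formula: a' = -n*a*n, with n = e1 (unit vector, n^2 = 1).
For reflection through hyperplane perp to e1:
The component along e1 flips sign, others stay.
a = (6, -2, 5)
a' = (-6, -2, 5)
a' = -6*e1 - 2*e2 + 5*e3


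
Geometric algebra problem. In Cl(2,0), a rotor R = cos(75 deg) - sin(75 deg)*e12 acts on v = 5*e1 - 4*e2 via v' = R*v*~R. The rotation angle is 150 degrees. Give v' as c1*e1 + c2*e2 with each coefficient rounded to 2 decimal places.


Rotor R = cos(75deg) - sin(75deg)*e12
Rotation angle theta = 2 * 75 = 150 degrees
v' = R*v*~R rotates v by theta.
cos(150deg) = -0.8660, sin(150deg) = 0.5000
v'_1 = 5*cos(150deg) - (-4)*sin(150deg)
= 5*(-0.8660) - (-4)*0.5000
= -2.33
v'_2 = 5*sin(150deg) + (-4)*cos(150deg)
= 5*0.5000 + (-4)*(-0.8660)
= 5.96
v' = -2.33*e1 + 5.96*e2


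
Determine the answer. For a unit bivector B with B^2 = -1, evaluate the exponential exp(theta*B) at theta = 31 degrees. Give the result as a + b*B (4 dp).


For a unit bivector B with B^2 = -1, the exponential series gives
e^(theta*B) = cos(theta) + sin(theta)*B (the GA analogue of Euler's formula).
theta = 31 degrees = 0.541052 rad
cos(31 deg) = 0.8572
sin(31 deg) = 0.5150
exp(theta*B) = 0.8572 + 0.5150*B


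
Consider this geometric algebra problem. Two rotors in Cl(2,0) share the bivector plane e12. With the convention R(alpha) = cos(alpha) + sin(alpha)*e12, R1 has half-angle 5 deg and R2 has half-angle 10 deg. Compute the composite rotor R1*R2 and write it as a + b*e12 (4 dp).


Same-plane rotors commute and their half-angles add:
R1*R2 = cos(a1 + a2) + sin(a1 + a2)*e12.
a1 + a2 = 5 + 10 = 15 deg
cos(15 deg) = 0.9659
sin(15 deg) = 0.2588
R1*R2 = 0.9659 + 0.2588*e12


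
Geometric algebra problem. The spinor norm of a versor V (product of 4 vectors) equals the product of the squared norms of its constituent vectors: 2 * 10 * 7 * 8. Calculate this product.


Spinor norm N(V) = |v1|^2 * |v2|^2 * ... * |v4|^2
= 2 * 10 * 7 * 8
Running product: 2, 20, 140, 1120
N(V) = 1120


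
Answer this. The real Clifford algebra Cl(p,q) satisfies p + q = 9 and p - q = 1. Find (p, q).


We need p + q = 9 and p - q = 1.
Adding: 2p = 9 + 1 = 10, so p = 5.
Then q = 9 - 5 = 4.
(p, q) = (5, 4)


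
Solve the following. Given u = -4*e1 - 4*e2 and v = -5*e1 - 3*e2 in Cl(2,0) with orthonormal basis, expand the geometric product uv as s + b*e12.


Expand: (-4*e1 - 4*e2)(-5*e1 - 3*e2)
= (-4)*(-5)*e1e1 + (-4)*(-3)*e1e2 + (-4)*(-5)*e2e1 + (-4)*(-3)*e2e2
Using e1^2 = e2^2 = 1, e2e1 = -e1e2:
Scalar part s = (-4)*(-5) + (-4)*(-3) = 20 + 12 = 32
Bivector part b = (-4)*(-3) - (-4)*(-5) = 12 - 20 = -8
uv = 32 - 8*e12


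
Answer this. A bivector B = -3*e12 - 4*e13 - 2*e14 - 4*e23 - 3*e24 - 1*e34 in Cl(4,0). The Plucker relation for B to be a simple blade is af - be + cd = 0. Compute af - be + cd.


Plucker relation: af - be + cd
a*f = (-3)*(-1) = 3
b*e = (-4)*(-3) = 12
c*d = (-2)*(-4) = 8
af - be + cd = 3 - 12 + 8
= -1


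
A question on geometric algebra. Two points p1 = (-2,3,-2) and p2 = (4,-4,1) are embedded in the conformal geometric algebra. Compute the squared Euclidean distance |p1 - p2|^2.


p1 - p2 = (-6, 7, -3)
|p1 - p2|^2 = (-6)^2 + 7^2 + (-3)^2
= 36 + 49 + 9
= 94


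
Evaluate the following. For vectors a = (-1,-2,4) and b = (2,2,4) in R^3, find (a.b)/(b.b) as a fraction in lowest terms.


Projection coefficient = (a . b) / (b . b)
a . b = (-1)*2 + (-2)*2 + 4*4
= -2 + (-4) + 16 = 10
b . b = 2^2 + 2^2 + 4^2
= 4 + 4 + 16 = 24
Coefficient = 10/24
In lowest terms: 5/12


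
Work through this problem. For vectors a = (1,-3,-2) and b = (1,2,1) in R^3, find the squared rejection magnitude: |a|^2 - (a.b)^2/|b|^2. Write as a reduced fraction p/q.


|a|^2 = 1^2 + (-3)^2 + (-2)^2 = 14
|b|^2 = 1^2 + 2^2 + 1^2 = 6
a . b = 1*1 + (-3)*2 + (-2)*1 = -7
(a.b)^2 = (-7)^2 = 49
|rej|^2 = 14 - 49/6
= (84 - 49)/6
= 35/6
In lowest terms: 35/6


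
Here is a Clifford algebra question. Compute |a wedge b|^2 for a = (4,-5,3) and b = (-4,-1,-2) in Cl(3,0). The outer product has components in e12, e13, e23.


a wedge b = (a1*b2 - a2*b1)*e12 + (a1*b3 - a3*b1)*e13 + (a2*b3 - a3*b2)*e23
e12 coeff: 4*(-1) - (-5)*(-4) = -4 - 20 = -24
e13 coeff: 4*(-2) - 3*(-4) = -8 - (-12) = 4
e23 coeff: (-5)*(-2) - 3*(-1) = 10 - (-3) = 13
|a wedge b|^2 = (-24)^2 + 4^2 + 13^2
= 576 + 16 + 169
= 761


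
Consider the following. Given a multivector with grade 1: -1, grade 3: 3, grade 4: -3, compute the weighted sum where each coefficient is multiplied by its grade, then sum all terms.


Grade-weighted sum = sum of grade_k * coefficient_k
1*(-1) = -1
3*3 = 9
4*(-3) = -12
Total = -1 + 9 + (-12) = -4


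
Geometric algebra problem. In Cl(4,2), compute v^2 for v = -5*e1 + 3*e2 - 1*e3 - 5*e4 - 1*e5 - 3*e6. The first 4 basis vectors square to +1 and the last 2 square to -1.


v^2 = sum of c_i^2 * e_i^2
Positive signature terms (e_i^2 = +1): (-5)^2 + 3^2 + (-1)^2 + (-5)^2 = 60
Negative signature terms (e_j^2 = -1): (-1)^2 + (-3)^2 = 10
v^2 = 60 - 10 = 50


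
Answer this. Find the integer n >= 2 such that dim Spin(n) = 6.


dim Spin(n) = dim so(n) = n(n-1)/2.
Solve n(n-1)/2 = 6, i.e. n^2 - n - 12 = 0.
Discriminant = 1 + 8*6 = 49
n = (1 + sqrt(49))/2 = (1 + 7)/2 = 4


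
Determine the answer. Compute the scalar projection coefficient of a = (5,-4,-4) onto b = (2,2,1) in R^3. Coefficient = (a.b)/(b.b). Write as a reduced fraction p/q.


Projection coefficient = (a . b) / (b . b)
a . b = 5*2 + (-4)*2 + (-4)*1
= 10 + (-8) + (-4) = -2
b . b = 2^2 + 2^2 + 1^2
= 4 + 4 + 1 = 9
Coefficient = -2/9
In lowest terms: -2/9


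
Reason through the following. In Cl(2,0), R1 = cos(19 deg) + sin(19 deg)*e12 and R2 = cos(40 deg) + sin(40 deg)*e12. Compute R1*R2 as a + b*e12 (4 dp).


Same-plane rotors commute and their half-angles add:
R1*R2 = cos(a1 + a2) + sin(a1 + a2)*e12.
a1 + a2 = 19 + 40 = 59 deg
cos(59 deg) = 0.5150
sin(59 deg) = 0.8572
R1*R2 = 0.5150 + 0.8572*e12


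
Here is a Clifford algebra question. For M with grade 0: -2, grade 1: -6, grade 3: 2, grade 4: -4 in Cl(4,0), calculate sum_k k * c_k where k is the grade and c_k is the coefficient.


Grade-weighted sum = sum of grade_k * coefficient_k
0*(-2) = 0
1*(-6) = -6
3*2 = 6
4*(-4) = -16
Total = 0 + (-6) + 6 + (-16) = -16


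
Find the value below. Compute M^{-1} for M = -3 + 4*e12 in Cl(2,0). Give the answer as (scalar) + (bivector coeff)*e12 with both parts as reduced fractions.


M = -3 + 4*e12, where e12^2 = -1.
Since M commutes with its reverse ~M = a - b*e12, M * ~M = a^2 - b^2*e12^2 = a^2 + b^2.
So M^{-1} = ~M / (a^2 + b^2) = (a - b*e12)/(a^2 + b^2).
a^2 + b^2 = 9 + 16 = 25
Scalar part = -3/25 = -3/25
Bivector coeff = -4/25 = -4/25
M^{-1} = -3/25 - 4/25*e12


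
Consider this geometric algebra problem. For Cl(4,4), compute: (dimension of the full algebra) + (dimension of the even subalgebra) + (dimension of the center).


n = 4 + 4 = 8
Total dim = 2^8 = 256
Even subalgebra dim = 2^7 = 128
n is even, so center dim = 1
Sum = 256 + 128 + 1 = 385


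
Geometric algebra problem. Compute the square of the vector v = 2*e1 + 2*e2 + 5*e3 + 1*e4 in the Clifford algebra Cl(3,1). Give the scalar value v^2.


v^2 = sum of c_i^2 * e_i^2
Positive signature terms (e_i^2 = +1): 2^2 + 2^2 + 5^2 = 33
Negative signature terms (e_j^2 = -1): 1^2 = 1
v^2 = 33 - 1 = 32


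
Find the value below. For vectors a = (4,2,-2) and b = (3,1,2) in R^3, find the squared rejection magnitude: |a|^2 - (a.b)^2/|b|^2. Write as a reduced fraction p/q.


|a|^2 = 4^2 + 2^2 + (-2)^2 = 24
|b|^2 = 3^2 + 1^2 + 2^2 = 14
a . b = 4*3 + 2*1 + (-2)*2 = 10
(a.b)^2 = 10^2 = 100
|rej|^2 = 24 - 100/14
= (336 - 100)/14
= 236/14
In lowest terms: 118/7


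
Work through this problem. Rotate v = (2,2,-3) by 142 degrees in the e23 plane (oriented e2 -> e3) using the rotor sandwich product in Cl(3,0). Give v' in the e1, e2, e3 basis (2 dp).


Rotor R = cos(71deg) - sin(71deg)*e23
Rotation angle theta = 2 * 71 = 142 degrees in the e23 plane (e2 -> e3).
The component perpendicular to the plane (e1) is invariant: v'_1 = v1 = 2.00
cos(142deg) = -0.7880, sin(142deg) = 0.6157
v'_2 = v2*cos(theta) - v3*sin(theta) = 2*(-0.7880) - (-3)*0.6157 = 0.27
v'_3 = v2*sin(theta) + v3*cos(theta) = 2*0.6157 + (-3)*(-0.7880) = 3.60
v' = 2.00*e1 + 0.27*e2 + 3.60*e3


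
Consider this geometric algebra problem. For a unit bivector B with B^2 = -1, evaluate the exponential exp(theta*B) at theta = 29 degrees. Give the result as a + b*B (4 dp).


For a unit bivector B with B^2 = -1, the exponential series gives
e^(theta*B) = cos(theta) + sin(theta)*B (the GA analogue of Euler's formula).
theta = 29 degrees = 0.506145 rad
cos(29 deg) = 0.8746
sin(29 deg) = 0.4848
exp(theta*B) = 0.8746 + 0.4848*B


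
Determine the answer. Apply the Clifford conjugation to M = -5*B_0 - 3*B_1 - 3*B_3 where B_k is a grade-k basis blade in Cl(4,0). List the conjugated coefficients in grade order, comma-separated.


Clifford conjugate sign for grade k: (-1)^(k(k+1)/2)
Grade 0: (-1)^(0*1/2) = (-1)^0 = 1, coeff -5 -> -5
Grade 1: (-1)^(1*2/2) = (-1)^1 = -1, coeff -3 -> 3
Grade 3: (-1)^(3*4/2) = (-1)^6 = 1, coeff -3 -> -3
Conjugated coefficients: -5, 3, -3


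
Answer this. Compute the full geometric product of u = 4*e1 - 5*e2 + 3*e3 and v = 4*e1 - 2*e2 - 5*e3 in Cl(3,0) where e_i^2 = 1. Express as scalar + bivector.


In Cl(3,0): e_i^2 = 1, e_ie_j = -e_je_i for i != j.
Scalar part = u . v = 4*4 + (-5)*(-2) + 3*(-5)
= 16 + 10 + (-15) = 11
e12 coeff = 4*(-2) - (-5)*4 = -8 - (-20) = 12
e13 coeff = 4*(-5) - 3*4 = -20 - 12 = -32
e23 coeff = (-5)*(-5) - 3*(-2) = 25 - (-6) = 31
uv = 11 + 12*e12 - 32*e13 + 31*e23


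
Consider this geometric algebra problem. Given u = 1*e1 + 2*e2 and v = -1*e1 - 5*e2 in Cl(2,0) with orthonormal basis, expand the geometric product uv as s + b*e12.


Expand: (1*e1 + 2*e2)(-1*e1 - 5*e2)
= 1*(-1)*e1e1 + 1*(-5)*e1e2 + 2*(-1)*e2e1 + 2*(-5)*e2e2
Using e1^2 = e2^2 = 1, e2e1 = -e1e2:
Scalar part s = 1*(-1) + 2*(-5) = -1 + (-10) = -11
Bivector part b = 1*(-5) - 2*(-1) = -5 - (-2) = -3
uv = -11 - 3*e12


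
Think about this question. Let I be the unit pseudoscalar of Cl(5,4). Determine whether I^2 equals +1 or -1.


The pseudoscalar I = e1...e_n (product of all n generators) of Cl(p,q) satisfies I^2 = (-1)^(q + n(n-1)/2).
p = 5, q = 4, n = p + q = 9
n(n-1)/2 = 9 * 8 / 2 = 36
Exponent = q + n(n-1)/2 = 4 + 36 = 40
I^2 = (-1)^40 = +1


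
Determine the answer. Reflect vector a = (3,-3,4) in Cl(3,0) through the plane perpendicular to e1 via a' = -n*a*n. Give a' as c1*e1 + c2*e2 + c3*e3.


Reflection formula: a' = -n*a*n, with n = e1 (unit vector, n^2 = 1).
For reflection through hyperplane perp to e1:
The component along e1 flips sign, others stay.
a = (3, -3, 4)
a' = (-3, -3, 4)
a' = -3*e1 - 3*e2 + 4*e3


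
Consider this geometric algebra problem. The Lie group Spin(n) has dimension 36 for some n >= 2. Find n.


dim Spin(n) = dim so(n) = n(n-1)/2.
Solve n(n-1)/2 = 36, i.e. n^2 - n - 72 = 0.
Discriminant = 1 + 8*36 = 289
n = (1 + sqrt(289))/2 = (1 + 17)/2 = 9


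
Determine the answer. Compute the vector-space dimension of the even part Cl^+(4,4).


Even subalgebra dimension = 2^(n-1)
n = 4 + 4 = 8
2^(8 - 1) = 2^7 = 128
Verification: sum of C(8,k) for even k = 1 + 28 + 70 + 28 + 1 = 128
Result = 128


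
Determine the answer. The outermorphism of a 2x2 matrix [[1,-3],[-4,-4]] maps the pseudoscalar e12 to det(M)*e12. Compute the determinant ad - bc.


The outermorphism of a linear map f sends e1^e2 to f(e1)^f(e2).
f(e1) = 1*e1 - 4*e2
f(e2) = -3*e1 - 4*e2
f(e1) ^ f(e2) = (1*e1 - 4*e2) ^ (-3*e1 - 4*e2)
= 1*(-4)*e12 + (-4)*(-3)*e21
= (-4 - 12)*e12
= -16*e12
Coefficient = -16


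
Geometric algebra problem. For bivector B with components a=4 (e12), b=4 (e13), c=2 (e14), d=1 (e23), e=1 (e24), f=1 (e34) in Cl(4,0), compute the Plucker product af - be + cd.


Plucker relation: af - be + cd
a*f = 4*1 = 4
b*e = 4*1 = 4
c*d = 2*1 = 2
af - be + cd = 4 - 4 + 2
= 2


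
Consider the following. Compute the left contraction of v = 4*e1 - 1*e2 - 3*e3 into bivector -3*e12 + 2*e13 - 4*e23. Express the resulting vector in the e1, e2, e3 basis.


Left contraction v _| B = <vB>_1 (grade-1 part of the geometric product vB).
Using e1_|e12 = e2, e2_|e12 = -e1, e1_|e13 = e3, e3_|e13 = -e1, e2_|e23 = e3, e3_|e23 = -e2:
e1 coeff: -v2*b12 - v3*b13 = -(-1)*(-3) - (-3)*(2) = 3
e2 coeff: v1*b12 - v3*b23 = (4)*(-3) - (-3)*(-4) = -24
e3 coeff: v1*b13 + v2*b23 = (4)*(2) + (-1)*(-4) = 12
v _| B = 3*e1 - 24*e2 + 12*e3


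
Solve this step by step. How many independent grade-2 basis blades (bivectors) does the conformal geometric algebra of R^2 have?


The conformal model of R^2 uses Cl(3,1) with m = 2 + 2 = 4 generators.
Number of grade-2 blades = C(m, 2) = C(4, 2)
= 4*3/2 = 6


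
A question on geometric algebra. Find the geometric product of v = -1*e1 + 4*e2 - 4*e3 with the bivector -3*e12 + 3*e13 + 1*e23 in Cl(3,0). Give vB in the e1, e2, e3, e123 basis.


vB has grade-1 (vector) and grade-3 (trivector) parts: vB = (v _| B) + (v ^ B).
Vector part <vB>_1:
  e1: -v2*b12 - v3*b13 = -(4)*(-3) - (-4)*(3) = 24
  e2: v1*b12 - v3*b23 = (-1)*(-3) - (-4)*(1) = 7
  e3: v1*b13 + v2*b23 = (-1)*(3) + (4)*(1) = 1
Trivector part <vB>_3:
  e123: v1*b23 - v2*b13 + v3*b12 = (-1)*(1) - (4)*(3) + (-4)*(-3) = -1
vB = 24*e1 + 7*e2 + 1*e3 - 1*e123


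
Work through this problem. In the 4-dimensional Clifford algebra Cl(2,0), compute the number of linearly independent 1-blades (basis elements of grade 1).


Number of grade-k basis blades in Cl(p,q) with n = p + q is C(n, k).
n = 2 + 0 = 2
C(2, 1) = 2! / (1! * 1!)
= 2 / (1 * 1)
= 2


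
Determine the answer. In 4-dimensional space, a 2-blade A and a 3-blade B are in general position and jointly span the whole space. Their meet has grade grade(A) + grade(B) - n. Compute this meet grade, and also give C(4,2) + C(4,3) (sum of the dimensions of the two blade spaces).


Meet grade = grade(A) + grade(B) - n
= 2 + 3 - 4 = 1
C(4,2) = 6
C(4,3) = 4
dim_A + dim_B = 6 + 4 = 10


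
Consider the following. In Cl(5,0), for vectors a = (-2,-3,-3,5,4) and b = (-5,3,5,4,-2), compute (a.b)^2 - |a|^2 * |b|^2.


a . b = (-2)*(-5) + (-3)*3 + (-3)*5 + 5*4 + 4*(-2)
= 10 + (-9) + (-15) + 20 + (-8) = -2
|a|^2 = (-2)^2 + (-3)^2 + (-3)^2 + 5^2 + 4^2 = 63
|b|^2 = (-5)^2 + 3^2 + 5^2 + 4^2 + (-2)^2 = 79
(a.b)^2 = (-2)^2 = 4
|a|^2 * |b|^2 = 63 * 79 = 4977
Result = 4 - 4977 = -4973


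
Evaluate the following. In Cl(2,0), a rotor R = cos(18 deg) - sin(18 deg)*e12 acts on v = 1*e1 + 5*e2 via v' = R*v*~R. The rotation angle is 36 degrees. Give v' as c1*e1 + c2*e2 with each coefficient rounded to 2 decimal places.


Rotor R = cos(18deg) - sin(18deg)*e12
Rotation angle theta = 2 * 18 = 36 degrees
v' = R*v*~R rotates v by theta.
cos(36deg) = 0.8090, sin(36deg) = 0.5878
v'_1 = 1*cos(36deg) - 5*sin(36deg)
= 1*0.8090 - 5*0.5878
= -2.13
v'_2 = 1*sin(36deg) + 5*cos(36deg)
= 1*0.5878 + 5*0.8090
= 4.63
v' = -2.13*e1 + 4.63*e2


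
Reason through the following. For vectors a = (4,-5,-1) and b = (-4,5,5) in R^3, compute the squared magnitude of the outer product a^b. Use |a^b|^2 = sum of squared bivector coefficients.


a wedge b = (a1*b2 - a2*b1)*e12 + (a1*b3 - a3*b1)*e13 + (a2*b3 - a3*b2)*e23
e12 coeff: 4*5 - (-5)*(-4) = 20 - 20 = 0
e13 coeff: 4*5 - (-1)*(-4) = 20 - 4 = 16
e23 coeff: (-5)*5 - (-1)*5 = -25 - (-5) = -20
|a wedge b|^2 = 0^2 + 16^2 + (-20)^2
= 0 + 256 + 400
= 656


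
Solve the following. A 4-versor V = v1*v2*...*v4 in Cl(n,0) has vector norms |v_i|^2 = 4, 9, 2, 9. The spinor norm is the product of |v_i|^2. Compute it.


Spinor norm N(V) = |v1|^2 * |v2|^2 * ... * |v4|^2
= 4 * 9 * 2 * 9
Running product: 4, 36, 72, 648
N(V) = 648


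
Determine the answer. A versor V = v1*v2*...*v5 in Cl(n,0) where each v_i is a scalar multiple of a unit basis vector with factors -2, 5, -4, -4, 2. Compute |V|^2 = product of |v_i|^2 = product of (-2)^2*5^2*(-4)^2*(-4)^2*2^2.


Each vector v_i has |v_i|^2 = s_i^2
Squared scales: (-2)^2 = 4, 5^2 = 25, (-4)^2 = 16, (-4)^2 = 16, 2^2 = 4
|V|^2 = 4 * 25 * 16 * 16 * 4
= 102400


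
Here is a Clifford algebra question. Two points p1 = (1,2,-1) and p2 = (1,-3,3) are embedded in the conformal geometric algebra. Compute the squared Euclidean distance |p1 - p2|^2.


p1 - p2 = (0, 5, -4)
|p1 - p2|^2 = 0^2 + 5^2 + (-4)^2
= 0 + 25 + 16
= 41


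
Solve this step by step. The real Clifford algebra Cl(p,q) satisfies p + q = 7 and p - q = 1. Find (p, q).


We need p + q = 7 and p - q = 1.
Adding: 2p = 7 + 1 = 8, so p = 4.
Then q = 7 - 4 = 3.
(p, q) = (4, 3)


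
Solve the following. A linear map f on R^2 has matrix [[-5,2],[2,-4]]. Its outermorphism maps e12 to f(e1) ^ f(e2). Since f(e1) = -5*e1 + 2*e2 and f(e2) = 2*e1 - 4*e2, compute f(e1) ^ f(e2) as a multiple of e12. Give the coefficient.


The outermorphism of a linear map f sends e1^e2 to f(e1)^f(e2).
f(e1) = -5*e1 + 2*e2
f(e2) = 2*e1 - 4*e2
f(e1) ^ f(e2) = (-5*e1 + 2*e2) ^ (2*e1 - 4*e2)
= (-5)*(-4)*e12 + 2*2*e21
= (20 - 4)*e12
= 16*e12
Coefficient = 16


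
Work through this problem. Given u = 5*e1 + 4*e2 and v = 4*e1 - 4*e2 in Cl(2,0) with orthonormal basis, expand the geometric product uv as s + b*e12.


Expand: (5*e1 + 4*e2)(4*e1 - 4*e2)
= 5*4*e1e1 + 5*(-4)*e1e2 + 4*4*e2e1 + 4*(-4)*e2e2
Using e1^2 = e2^2 = 1, e2e1 = -e1e2:
Scalar part s = 5*4 + 4*(-4) = 20 + (-16) = 4
Bivector part b = 5*(-4) - 4*4 = -20 - 16 = -36
uv = 4 - 36*e12


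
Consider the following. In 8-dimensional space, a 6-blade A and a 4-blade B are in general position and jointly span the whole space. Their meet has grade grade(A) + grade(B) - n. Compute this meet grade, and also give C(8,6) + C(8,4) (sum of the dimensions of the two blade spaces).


Meet grade = grade(A) + grade(B) - n
= 6 + 4 - 8 = 2
C(8,6) = 28
C(8,4) = 70
dim_A + dim_B = 28 + 70 = 98


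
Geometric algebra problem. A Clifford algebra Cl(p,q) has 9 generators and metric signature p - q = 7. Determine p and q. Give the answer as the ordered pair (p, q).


We need p + q = 9 and p - q = 7.
Adding: 2p = 9 + 7 = 16, so p = 8.
Then q = 9 - 8 = 1.
(p, q) = (8, 1)


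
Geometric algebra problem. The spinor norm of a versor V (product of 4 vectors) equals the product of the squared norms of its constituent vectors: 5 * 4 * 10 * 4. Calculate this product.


Spinor norm N(V) = |v1|^2 * |v2|^2 * ... * |v4|^2
= 5 * 4 * 10 * 4
Running product: 5, 20, 200, 800
N(V) = 800


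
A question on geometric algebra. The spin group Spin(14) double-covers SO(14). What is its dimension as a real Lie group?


Spin(n) double-covers SO(n); both have Lie algebra so(n) of dimension n(n-1)/2.
n = 14
n(n-1) = 14 * 13 = 182
dim Spin(14) = 182/2 = 91


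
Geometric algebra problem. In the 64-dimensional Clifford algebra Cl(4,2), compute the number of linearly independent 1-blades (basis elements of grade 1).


Number of grade-k basis blades in Cl(p,q) with n = p + q is C(n, k).
n = 4 + 2 = 6
C(6, 1) = 6! / (1! * 5!)
= 720 / (1 * 120)
= 6


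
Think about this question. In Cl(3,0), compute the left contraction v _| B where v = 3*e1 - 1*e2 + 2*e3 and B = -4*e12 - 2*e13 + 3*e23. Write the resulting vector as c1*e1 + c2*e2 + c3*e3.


Left contraction v _| B = <vB>_1 (grade-1 part of the geometric product vB).
Using e1_|e12 = e2, e2_|e12 = -e1, e1_|e13 = e3, e3_|e13 = -e1, e2_|e23 = e3, e3_|e23 = -e2:
e1 coeff: -v2*b12 - v3*b13 = -(-1)*(-4) - (2)*(-2) = 0
e2 coeff: v1*b12 - v3*b23 = (3)*(-4) - (2)*(3) = -18
e3 coeff: v1*b13 + v2*b23 = (3)*(-2) + (-1)*(3) = -9
v _| B = 0*e1 - 18*e2 - 9*e3


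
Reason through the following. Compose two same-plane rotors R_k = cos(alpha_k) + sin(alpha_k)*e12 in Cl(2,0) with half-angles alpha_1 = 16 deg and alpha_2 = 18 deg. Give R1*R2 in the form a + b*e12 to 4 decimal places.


Same-plane rotors commute and their half-angles add:
R1*R2 = cos(a1 + a2) + sin(a1 + a2)*e12.
a1 + a2 = 16 + 18 = 34 deg
cos(34 deg) = 0.8290
sin(34 deg) = 0.5592
R1*R2 = 0.8290 + 0.5592*e12


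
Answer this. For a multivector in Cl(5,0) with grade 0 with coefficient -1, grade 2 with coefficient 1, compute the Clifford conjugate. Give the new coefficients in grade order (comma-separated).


Clifford conjugate sign for grade k: (-1)^(k(k+1)/2)
Grade 0: (-1)^(0*1/2) = (-1)^0 = 1, coeff -1 -> -1
Grade 2: (-1)^(2*3/2) = (-1)^3 = -1, coeff 1 -> -1
Conjugated coefficients: -1, -1


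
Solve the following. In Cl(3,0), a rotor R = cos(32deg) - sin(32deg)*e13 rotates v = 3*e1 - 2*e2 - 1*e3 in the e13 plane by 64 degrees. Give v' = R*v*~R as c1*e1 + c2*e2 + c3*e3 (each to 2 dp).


Rotor R = cos(32deg) - sin(32deg)*e13
Rotation angle theta = 2 * 32 = 64 degrees in the e13 plane (e1 -> e3).
The component perpendicular to the plane (e2) is invariant: v'_2 = v2 = -2.00
cos(64deg) = 0.4384, sin(64deg) = 0.8988
v'_1 = v1*cos(theta) - v3*sin(theta) = 3*0.4384 - (-1)*0.8988 = 2.21
v'_3 = v1*sin(theta) + v3*cos(theta) = 3*0.8988 + (-1)*0.4384 = 2.26
v' = 2.21*e1 - 2.00*e2 + 2.26*e3


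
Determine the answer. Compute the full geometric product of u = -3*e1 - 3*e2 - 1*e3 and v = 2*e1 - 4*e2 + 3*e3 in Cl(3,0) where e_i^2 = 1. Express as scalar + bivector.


In Cl(3,0): e_i^2 = 1, e_ie_j = -e_je_i for i != j.
Scalar part = u . v = (-3)*2 + (-3)*(-4) + (-1)*3
= -6 + 12 + (-3) = 3
e12 coeff = (-3)*(-4) - (-3)*2 = 12 - (-6) = 18
e13 coeff = (-3)*3 - (-1)*2 = -9 - (-2) = -7
e23 coeff = (-3)*3 - (-1)*(-4) = -9 - 4 = -13
uv = 3 + 18*e12 - 7*e13 - 13*e23


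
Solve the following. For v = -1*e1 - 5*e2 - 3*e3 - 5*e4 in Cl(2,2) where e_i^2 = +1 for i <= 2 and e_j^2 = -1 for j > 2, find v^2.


v^2 = sum of c_i^2 * e_i^2
Positive signature terms (e_i^2 = +1): (-1)^2 + (-5)^2 = 26
Negative signature terms (e_j^2 = -1): (-3)^2 + (-5)^2 = 34
v^2 = 26 - 34 = -8


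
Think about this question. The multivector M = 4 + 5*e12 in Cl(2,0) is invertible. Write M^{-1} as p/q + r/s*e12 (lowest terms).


M = 4 + 5*e12, where e12^2 = -1.
Since M commutes with its reverse ~M = a - b*e12, M * ~M = a^2 - b^2*e12^2 = a^2 + b^2.
So M^{-1} = ~M / (a^2 + b^2) = (a - b*e12)/(a^2 + b^2).
a^2 + b^2 = 16 + 25 = 41
Scalar part = 4/41 = 4/41
Bivector coeff = -5/41 = -5/41
M^{-1} = 4/41 - 5/41*e12


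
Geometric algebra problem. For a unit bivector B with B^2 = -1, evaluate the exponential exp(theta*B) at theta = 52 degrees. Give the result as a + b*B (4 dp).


For a unit bivector B with B^2 = -1, the exponential series gives
e^(theta*B) = cos(theta) + sin(theta)*B (the GA analogue of Euler's formula).
theta = 52 degrees = 0.907571 rad
cos(52 deg) = 0.6157
sin(52 deg) = 0.7880
exp(theta*B) = 0.6157 + 0.7880*B


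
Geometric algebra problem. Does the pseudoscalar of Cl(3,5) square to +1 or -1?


The pseudoscalar I = e1...e_n (product of all n generators) of Cl(p,q) satisfies I^2 = (-1)^(q + n(n-1)/2).
p = 3, q = 5, n = p + q = 8
n(n-1)/2 = 8 * 7 / 2 = 28
Exponent = q + n(n-1)/2 = 5 + 28 = 33
I^2 = (-1)^33 = -1


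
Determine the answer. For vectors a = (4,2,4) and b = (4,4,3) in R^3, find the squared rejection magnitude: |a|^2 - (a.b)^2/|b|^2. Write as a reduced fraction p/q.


|a|^2 = 4^2 + 2^2 + 4^2 = 36
|b|^2 = 4^2 + 4^2 + 3^2 = 41
a . b = 4*4 + 2*4 + 4*3 = 36
(a.b)^2 = 36^2 = 1296
|rej|^2 = 36 - 1296/41
= (1476 - 1296)/41
= 180/41
In lowest terms: 180/41


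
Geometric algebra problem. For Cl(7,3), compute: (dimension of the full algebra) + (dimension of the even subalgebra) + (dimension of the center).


n = 7 + 3 = 10
Total dim = 2^10 = 1024
Even subalgebra dim = 2^9 = 512
n is even, so center dim = 1
Sum = 1024 + 512 + 1 = 1537


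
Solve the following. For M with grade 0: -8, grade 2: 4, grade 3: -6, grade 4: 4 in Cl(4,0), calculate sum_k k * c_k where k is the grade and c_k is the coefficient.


Grade-weighted sum = sum of grade_k * coefficient_k
0*(-8) = 0
2*4 = 8
3*(-6) = -18
4*4 = 16
Total = 0 + 8 + (-18) + 16 = 6


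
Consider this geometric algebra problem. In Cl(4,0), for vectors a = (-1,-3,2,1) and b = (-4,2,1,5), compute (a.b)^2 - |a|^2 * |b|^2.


a . b = (-1)*(-4) + (-3)*2 + 2*1 + 1*5
= 4 + (-6) + 2 + 5 = 5
|a|^2 = (-1)^2 + (-3)^2 + 2^2 + 1^2 = 15
|b|^2 = (-4)^2 + 2^2 + 1^2 + 5^2 = 46
(a.b)^2 = 5^2 = 25
|a|^2 * |b|^2 = 15 * 46 = 690
Result = 25 - 690 = -665


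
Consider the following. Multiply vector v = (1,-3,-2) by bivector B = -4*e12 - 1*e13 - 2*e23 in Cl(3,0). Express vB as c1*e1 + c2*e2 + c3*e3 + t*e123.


vB has grade-1 (vector) and grade-3 (trivector) parts: vB = (v _| B) + (v ^ B).
Vector part <vB>_1:
  e1: -v2*b12 - v3*b13 = -(-3)*(-4) - (-2)*(-1) = -14
  e2: v1*b12 - v3*b23 = (1)*(-4) - (-2)*(-2) = -8
  e3: v1*b13 + v2*b23 = (1)*(-1) + (-3)*(-2) = 5
Trivector part <vB>_3:
  e123: v1*b23 - v2*b13 + v3*b12 = (1)*(-2) - (-3)*(-1) + (-2)*(-4) = 3
vB = -14*e1 - 8*e2 + 5*e3 + 3*e123


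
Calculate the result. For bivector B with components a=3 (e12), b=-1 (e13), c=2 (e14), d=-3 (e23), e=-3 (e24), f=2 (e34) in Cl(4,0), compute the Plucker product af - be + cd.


Plucker relation: af - be + cd
a*f = 3*2 = 6
b*e = (-1)*(-3) = 3
c*d = 2*(-3) = -6
af - be + cd = 6 - 3 + (-6)
= -3


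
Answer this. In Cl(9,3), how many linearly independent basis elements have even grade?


Even subalgebra dimension = 2^(n-1)
n = 9 + 3 = 12
2^(12 - 1) = 2^11 = 2048
Verification: sum of C(12,k) for even k = 1 + 66 + 495 + 924 + 495 + 66 + 1 = 2048
Result = 2048


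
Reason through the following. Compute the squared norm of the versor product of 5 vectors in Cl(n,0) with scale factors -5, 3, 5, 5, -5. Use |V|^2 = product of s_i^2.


Each vector v_i has |v_i|^2 = s_i^2
Squared scales: (-5)^2 = 25, 3^2 = 9, 5^2 = 25, 5^2 = 25, (-5)^2 = 25
|V|^2 = 25 * 9 * 25 * 25 * 25
= 3515625


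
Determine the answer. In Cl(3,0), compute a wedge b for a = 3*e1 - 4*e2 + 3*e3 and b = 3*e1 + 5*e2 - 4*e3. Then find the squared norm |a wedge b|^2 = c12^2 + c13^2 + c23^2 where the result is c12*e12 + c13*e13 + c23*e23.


a wedge b = (a1*b2 - a2*b1)*e12 + (a1*b3 - a3*b1)*e13 + (a2*b3 - a3*b2)*e23
e12 coeff: 3*5 - (-4)*3 = 15 - (-12) = 27
e13 coeff: 3*(-4) - 3*3 = -12 - 9 = -21
e23 coeff: (-4)*(-4) - 3*5 = 16 - 15 = 1
|a wedge b|^2 = 27^2 + (-21)^2 + 1^2
= 729 + 441 + 1
= 1171


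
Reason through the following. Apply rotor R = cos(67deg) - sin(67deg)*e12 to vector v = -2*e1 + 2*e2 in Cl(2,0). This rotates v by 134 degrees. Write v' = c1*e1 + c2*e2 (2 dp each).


Rotor R = cos(67deg) - sin(67deg)*e12
Rotation angle theta = 2 * 67 = 134 degrees
v' = R*v*~R rotates v by theta.
cos(134deg) = -0.6947, sin(134deg) = 0.7193
v'_1 = -2*cos(134deg) - 2*sin(134deg)
= -2*(-0.6947) - 2*0.7193
= -0.05
v'_2 = -2*sin(134deg) + 2*cos(134deg)
= -2*0.7193 + 2*(-0.6947)
= -2.83
v' = -0.05*e1 - 2.83*e2


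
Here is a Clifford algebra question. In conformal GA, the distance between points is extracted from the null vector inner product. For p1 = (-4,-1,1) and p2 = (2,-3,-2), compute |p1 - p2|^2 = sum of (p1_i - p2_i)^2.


p1 - p2 = (-6, 2, 3)
|p1 - p2|^2 = (-6)^2 + 2^2 + 3^2
= 36 + 4 + 9
= 49


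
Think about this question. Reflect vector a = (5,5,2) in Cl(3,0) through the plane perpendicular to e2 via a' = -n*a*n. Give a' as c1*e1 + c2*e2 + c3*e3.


Reflection formula: a' = -n*a*n, with n = e2 (unit vector, n^2 = 1).
For reflection through hyperplane perp to e2:
The component along e2 flips sign, others stay.
a = (5, 5, 2)
a' = (5, -5, 2)
a' = 5*e1 - 5*e2 + 2*e3


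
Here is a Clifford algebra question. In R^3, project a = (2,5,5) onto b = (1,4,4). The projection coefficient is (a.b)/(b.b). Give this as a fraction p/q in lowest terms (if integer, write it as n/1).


Projection coefficient = (a . b) / (b . b)
a . b = 2*1 + 5*4 + 5*4
= 2 + 20 + 20 = 42
b . b = 1^2 + 4^2 + 4^2
= 1 + 16 + 16 = 33
Coefficient = 42/33
In lowest terms: 14/11


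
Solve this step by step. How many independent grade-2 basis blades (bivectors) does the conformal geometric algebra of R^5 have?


The conformal model of R^5 uses Cl(6,1) with m = 5 + 2 = 7 generators.
Number of grade-2 blades = C(m, 2) = C(7, 2)
= 7*6/2 = 21


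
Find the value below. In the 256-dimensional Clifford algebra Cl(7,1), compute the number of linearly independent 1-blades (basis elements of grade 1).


Number of grade-k basis blades in Cl(p,q) with n = p + q is C(n, k).
n = 7 + 1 = 8
C(8, 1) = 8! / (1! * 7!)
= 40320 / (1 * 5040)
= 8


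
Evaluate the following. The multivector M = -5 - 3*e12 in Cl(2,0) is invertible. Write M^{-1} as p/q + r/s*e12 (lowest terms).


M = -5 - 3*e12, where e12^2 = -1.
Since M commutes with its reverse ~M = a - b*e12, M * ~M = a^2 - b^2*e12^2 = a^2 + b^2.
So M^{-1} = ~M / (a^2 + b^2) = (a - b*e12)/(a^2 + b^2).
a^2 + b^2 = 25 + 9 = 34
Scalar part = -5/34 = -5/34
Bivector coeff = 3/34 = 3/34
M^{-1} = -5/34 + 3/34*e12


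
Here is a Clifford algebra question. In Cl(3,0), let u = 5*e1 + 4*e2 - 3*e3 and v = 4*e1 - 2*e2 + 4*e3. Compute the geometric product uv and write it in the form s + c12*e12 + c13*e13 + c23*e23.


In Cl(3,0): e_i^2 = 1, e_ie_j = -e_je_i for i != j.
Scalar part = u . v = 5*4 + 4*(-2) + (-3)*4
= 20 + (-8) + (-12) = 0
e12 coeff = 5*(-2) - 4*4 = -10 - 16 = -26
e13 coeff = 5*4 - (-3)*4 = 20 - (-12) = 32
e23 coeff = 4*4 - (-3)*(-2) = 16 - 6 = 10
uv = 0 - 26*e12 + 32*e13 + 10*e23


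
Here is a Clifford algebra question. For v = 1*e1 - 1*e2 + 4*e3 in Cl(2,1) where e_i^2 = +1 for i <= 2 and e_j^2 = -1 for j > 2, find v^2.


v^2 = sum of c_i^2 * e_i^2
Positive signature terms (e_i^2 = +1): 1^2 + (-1)^2 = 2
Negative signature terms (e_j^2 = -1): 4^2 = 16
v^2 = 2 - 16 = -14


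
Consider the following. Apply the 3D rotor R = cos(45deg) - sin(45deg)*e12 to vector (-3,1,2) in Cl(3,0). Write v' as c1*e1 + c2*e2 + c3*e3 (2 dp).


Rotor R = cos(45deg) - sin(45deg)*e12
Rotation angle theta = 2 * 45 = 90 degrees in the e12 plane (e1 -> e2).
The component perpendicular to the plane (e3) is invariant: v'_3 = v3 = 2.00
cos(90deg) = 0.0000, sin(90deg) = 1.0000
v'_1 = v1*cos(theta) - v2*sin(theta) = -3*0.0000 - 1*1.0000 = -1.00
v'_2 = v1*sin(theta) + v2*cos(theta) = -3*1.0000 + 1*0.0000 = -3.00
v' = -1.00*e1 - 3.00*e2 + 2.00*e3


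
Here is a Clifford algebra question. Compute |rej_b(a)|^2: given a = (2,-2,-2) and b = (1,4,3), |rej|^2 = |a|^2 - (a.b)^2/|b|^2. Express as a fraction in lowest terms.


|a|^2 = 2^2 + (-2)^2 + (-2)^2 = 12
|b|^2 = 1^2 + 4^2 + 3^2 = 26
a . b = 2*1 + (-2)*4 + (-2)*3 = -12
(a.b)^2 = (-12)^2 = 144
|rej|^2 = 12 - 144/26
= (312 - 144)/26
= 168/26
In lowest terms: 84/13


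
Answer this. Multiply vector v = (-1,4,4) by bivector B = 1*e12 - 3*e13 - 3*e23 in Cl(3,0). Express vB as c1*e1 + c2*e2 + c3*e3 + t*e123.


vB has grade-1 (vector) and grade-3 (trivector) parts: vB = (v _| B) + (v ^ B).
Vector part <vB>_1:
  e1: -v2*b12 - v3*b13 = -(4)*(1) - (4)*(-3) = 8
  e2: v1*b12 - v3*b23 = (-1)*(1) - (4)*(-3) = 11
  e3: v1*b13 + v2*b23 = (-1)*(-3) + (4)*(-3) = -9
Trivector part <vB>_3:
  e123: v1*b23 - v2*b13 + v3*b12 = (-1)*(-3) - (4)*(-3) + (4)*(1) = 19
vB = 8*e1 + 11*e2 - 9*e3 + 19*e123


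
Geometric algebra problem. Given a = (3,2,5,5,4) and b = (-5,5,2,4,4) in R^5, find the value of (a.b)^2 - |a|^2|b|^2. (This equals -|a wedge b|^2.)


a . b = 3*(-5) + 2*5 + 5*2 + 5*4 + 4*4
= -15 + 10 + 10 + 20 + 16 = 41
|a|^2 = 3^2 + 2^2 + 5^2 + 5^2 + 4^2 = 79
|b|^2 = (-5)^2 + 5^2 + 2^2 + 4^2 + 4^2 = 86
(a.b)^2 = 41^2 = 1681
|a|^2 * |b|^2 = 79 * 86 = 6794
Result = 1681 - 6794 = -5113


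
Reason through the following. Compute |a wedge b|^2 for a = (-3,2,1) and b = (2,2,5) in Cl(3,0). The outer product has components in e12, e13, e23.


a wedge b = (a1*b2 - a2*b1)*e12 + (a1*b3 - a3*b1)*e13 + (a2*b3 - a3*b2)*e23
e12 coeff: (-3)*2 - 2*2 = -6 - 4 = -10
e13 coeff: (-3)*5 - 1*2 = -15 - 2 = -17
e23 coeff: 2*5 - 1*2 = 10 - 2 = 8
|a wedge b|^2 = (-10)^2 + (-17)^2 + 8^2
= 100 + 289 + 64
= 453


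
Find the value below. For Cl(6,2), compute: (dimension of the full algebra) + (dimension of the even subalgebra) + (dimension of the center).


n = 6 + 2 = 8
Total dim = 2^8 = 256
Even subalgebra dim = 2^7 = 128
n is even, so center dim = 1
Sum = 256 + 128 + 1 = 385


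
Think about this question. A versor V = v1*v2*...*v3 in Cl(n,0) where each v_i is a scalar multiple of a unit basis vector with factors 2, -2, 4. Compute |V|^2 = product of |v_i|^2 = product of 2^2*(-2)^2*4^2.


Each vector v_i has |v_i|^2 = s_i^2
Squared scales: 2^2 = 4, (-2)^2 = 4, 4^2 = 16
|V|^2 = 4 * 4 * 16
= 256


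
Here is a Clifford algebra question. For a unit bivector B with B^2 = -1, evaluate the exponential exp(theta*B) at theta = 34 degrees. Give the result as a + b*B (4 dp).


For a unit bivector B with B^2 = -1, the exponential series gives
e^(theta*B) = cos(theta) + sin(theta)*B (the GA analogue of Euler's formula).
theta = 34 degrees = 0.593412 rad
cos(34 deg) = 0.8290
sin(34 deg) = 0.5592
exp(theta*B) = 0.8290 + 0.5592*B


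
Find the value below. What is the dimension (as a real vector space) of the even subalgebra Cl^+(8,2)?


Even subalgebra dimension = 2^(n-1)
n = 8 + 2 = 10
2^(10 - 1) = 2^9 = 512
Verification: sum of C(10,k) for even k = 1 + 45 + 210 + 210 + 45 + 1 = 512
Result = 512


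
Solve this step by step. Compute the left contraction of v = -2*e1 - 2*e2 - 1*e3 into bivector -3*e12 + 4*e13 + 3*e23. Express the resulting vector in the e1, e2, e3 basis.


Left contraction v _| B = <vB>_1 (grade-1 part of the geometric product vB).
Using e1_|e12 = e2, e2_|e12 = -e1, e1_|e13 = e3, e3_|e13 = -e1, e2_|e23 = e3, e3_|e23 = -e2:
e1 coeff: -v2*b12 - v3*b13 = -(-2)*(-3) - (-1)*(4) = -2
e2 coeff: v1*b12 - v3*b23 = (-2)*(-3) - (-1)*(3) = 9
e3 coeff: v1*b13 + v2*b23 = (-2)*(4) + (-2)*(3) = -14
v _| B = -2*e1 + 9*e2 - 14*e3


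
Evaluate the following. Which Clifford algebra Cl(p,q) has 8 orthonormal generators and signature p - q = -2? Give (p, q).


We need p + q = 8 and p - q = -2.
Adding: 2p = 8 + (-2) = 6, so p = 3.
Then q = 8 - 3 = 5.
(p, q) = (3, 5)


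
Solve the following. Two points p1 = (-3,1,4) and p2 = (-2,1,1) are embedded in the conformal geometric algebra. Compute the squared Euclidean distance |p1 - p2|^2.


p1 - p2 = (-1, 0, 3)
|p1 - p2|^2 = (-1)^2 + 0^2 + 3^2
= 1 + 0 + 9
= 10


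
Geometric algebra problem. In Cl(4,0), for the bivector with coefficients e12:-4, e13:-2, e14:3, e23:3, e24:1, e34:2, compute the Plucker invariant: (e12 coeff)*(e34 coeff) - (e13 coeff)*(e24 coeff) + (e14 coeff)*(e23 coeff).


Plucker relation: af - be + cd
a*f = (-4)*2 = -8
b*e = (-2)*1 = -2
c*d = 3*3 = 9
af - be + cd = -8 - (-2) + 9
= 3


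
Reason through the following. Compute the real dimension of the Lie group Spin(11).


Spin(n) double-covers SO(n); both have Lie algebra so(n) of dimension n(n-1)/2.
n = 11
n(n-1) = 11 * 10 = 110
dim Spin(11) = 110/2 = 55


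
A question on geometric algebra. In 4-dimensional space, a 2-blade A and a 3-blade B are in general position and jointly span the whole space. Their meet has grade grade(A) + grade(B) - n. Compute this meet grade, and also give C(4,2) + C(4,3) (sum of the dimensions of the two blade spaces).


Meet grade = grade(A) + grade(B) - n
= 2 + 3 - 4 = 1
C(4,2) = 6
C(4,3) = 4
dim_A + dim_B = 6 + 4 = 10


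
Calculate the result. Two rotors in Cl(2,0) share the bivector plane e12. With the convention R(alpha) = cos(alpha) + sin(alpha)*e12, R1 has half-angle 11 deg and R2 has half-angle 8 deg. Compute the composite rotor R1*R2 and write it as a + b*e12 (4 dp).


Same-plane rotors commute and their half-angles add:
R1*R2 = cos(a1 + a2) + sin(a1 + a2)*e12.
a1 + a2 = 11 + 8 = 19 deg
cos(19 deg) = 0.9455
sin(19 deg) = 0.3256
R1*R2 = 0.9455 + 0.3256*e12
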